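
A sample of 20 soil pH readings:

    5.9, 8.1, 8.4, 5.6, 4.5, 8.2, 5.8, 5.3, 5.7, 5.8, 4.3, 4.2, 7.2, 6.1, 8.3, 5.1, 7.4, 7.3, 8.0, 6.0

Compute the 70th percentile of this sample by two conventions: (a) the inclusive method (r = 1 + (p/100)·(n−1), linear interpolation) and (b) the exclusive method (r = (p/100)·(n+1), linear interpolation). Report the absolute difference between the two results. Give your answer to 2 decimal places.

Sorted: 4.2, 4.3, 4.5, 5.1, 5.3, 5.6, 5.7, 5.8, 5.8, 5.9, 6.0, 6.1, 7.2, 7.3, 7.4, 8.0, 8.1, 8.2, 8.3, 8.4.
n = 20.
(a) r = 14.3; between ranks 14 (7.3) and 15 (7.4): 7.33.
(b) r = 14.7; between ranks 14 (7.3) and 15 (7.4): 7.37.
|7.33 − 7.37| = 0.04.

0.04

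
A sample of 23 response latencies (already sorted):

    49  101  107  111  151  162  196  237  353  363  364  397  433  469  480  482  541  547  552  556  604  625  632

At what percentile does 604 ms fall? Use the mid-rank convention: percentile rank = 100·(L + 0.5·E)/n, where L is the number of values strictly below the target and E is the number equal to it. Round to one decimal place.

89.1

Count below 604: L = 20; count equal: E = 1; n = 23.
Percentile rank = 100·(20 + 0.5·1)/23 = 100·20.5/23 = 89.13.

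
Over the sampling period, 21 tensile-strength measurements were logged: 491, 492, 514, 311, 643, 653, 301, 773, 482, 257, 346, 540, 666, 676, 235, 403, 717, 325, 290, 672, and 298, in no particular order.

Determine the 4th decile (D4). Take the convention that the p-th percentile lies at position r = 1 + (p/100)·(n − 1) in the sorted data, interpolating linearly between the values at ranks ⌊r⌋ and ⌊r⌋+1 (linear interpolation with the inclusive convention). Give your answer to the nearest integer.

Sorted: 235, 257, 290, 298, 301, 311, 325, 346, 403, 482, 491, 492, 514, 540, 643, 653, 666, 672, 676, 717, 773.
n = 21.
r = 1 + (40/100)·(21 − 1) = 1 + 8 = 9.
r is an integer, so P40 is the value at rank 9: 403.

403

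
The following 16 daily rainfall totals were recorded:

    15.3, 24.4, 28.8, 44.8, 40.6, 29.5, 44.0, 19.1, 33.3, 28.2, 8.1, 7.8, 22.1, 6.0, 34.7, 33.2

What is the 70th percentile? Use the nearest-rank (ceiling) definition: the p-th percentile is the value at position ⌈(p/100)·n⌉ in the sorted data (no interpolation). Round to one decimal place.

Sorted: 6.0, 7.8, 8.1, 15.3, 19.1, 22.1, 24.4, 28.2, 28.8, 29.5, 33.2, 33.3, 34.7, 40.6, 44.0, 44.8.
n = 16.
Position = ⌈70/100 · 16⌉ = ⌈11.2⌉ = 12.
The value at rank 12 is 33.3.

33.3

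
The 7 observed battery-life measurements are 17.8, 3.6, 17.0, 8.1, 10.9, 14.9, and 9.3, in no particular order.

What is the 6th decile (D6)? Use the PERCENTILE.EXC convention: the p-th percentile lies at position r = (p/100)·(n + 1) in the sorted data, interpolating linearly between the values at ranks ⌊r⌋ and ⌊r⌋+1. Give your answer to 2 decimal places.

Sorted: 3.6, 8.1, 9.3, 10.9, 14.9, 17.0, 17.8.
n = 7.
r = (60/100)·(7 + 1) = 4.8.
Rank 4 is 10.9 and rank 5 is 14.9.
Interpolate: 10.9 + 0.8·(14.9 − 10.9) = 10.9 + 0.8·4 = 14.1.

14.10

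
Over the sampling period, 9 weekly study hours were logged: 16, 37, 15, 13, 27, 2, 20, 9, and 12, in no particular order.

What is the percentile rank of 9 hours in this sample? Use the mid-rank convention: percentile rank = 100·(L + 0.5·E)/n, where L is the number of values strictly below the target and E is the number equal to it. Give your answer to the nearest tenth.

16.7

Sorted: 2, 9, 12, 13, 15, 16, 20, 27, 37.
Count below 9: L = 1; count equal: E = 1; n = 9.
Percentile rank = 100·(1 + 0.5·1)/9 = 100·1.5/9 = 16.67.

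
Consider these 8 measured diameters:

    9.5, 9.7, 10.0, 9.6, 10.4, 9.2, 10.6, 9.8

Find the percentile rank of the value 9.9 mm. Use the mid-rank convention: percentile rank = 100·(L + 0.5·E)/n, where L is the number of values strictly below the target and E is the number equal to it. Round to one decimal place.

Sorted: 9.2, 9.5, 9.6, 9.7, 9.8, 10.0, 10.4, 10.6.
Count below 9.9: L = 5; count equal: E = 0; n = 8.
Percentile rank = 100·(5 + 0.5·0)/8 = 100·5/8 = 62.5.

62.5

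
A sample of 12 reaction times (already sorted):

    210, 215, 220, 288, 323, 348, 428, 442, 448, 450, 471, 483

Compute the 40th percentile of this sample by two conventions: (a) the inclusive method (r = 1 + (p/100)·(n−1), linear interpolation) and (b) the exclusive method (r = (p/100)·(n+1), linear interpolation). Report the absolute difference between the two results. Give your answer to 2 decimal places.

n = 12.
(a) r = 5.4; between ranks 5 (323) and 6 (348): 333.
(b) r = 5.2; between ranks 5 (323) and 6 (348): 328.
|333 − 328| = 5.

5.00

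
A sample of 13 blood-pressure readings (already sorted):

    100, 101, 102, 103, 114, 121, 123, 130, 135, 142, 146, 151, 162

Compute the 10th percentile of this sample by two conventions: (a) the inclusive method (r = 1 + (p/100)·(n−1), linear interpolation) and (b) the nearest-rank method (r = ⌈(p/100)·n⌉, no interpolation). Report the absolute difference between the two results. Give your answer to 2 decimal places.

n = 13.
(a) r = 2.2; between ranks 2 (101) and 3 (102): 101.2.
(b) the nearest-rank method: rank 2 → 101.
|101.2 − 101| = 0.2.

0.20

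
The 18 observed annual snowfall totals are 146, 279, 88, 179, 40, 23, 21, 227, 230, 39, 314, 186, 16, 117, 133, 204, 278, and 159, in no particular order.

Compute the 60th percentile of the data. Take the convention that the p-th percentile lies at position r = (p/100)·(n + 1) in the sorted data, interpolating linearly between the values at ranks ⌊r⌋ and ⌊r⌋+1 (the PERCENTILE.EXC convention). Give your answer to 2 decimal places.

Sorted: 16, 21, 23, 39, 40, 88, 117, 133, 146, 159, 179, 186, 204, 227, 230, 278, 279, 314.
n = 18.
r = (60/100)·(18 + 1) = 11.4.
Rank 11 is 179 and rank 12 is 186.
Interpolate: 179 + 0.4·(186 − 179) = 179 + 0.4·7 = 181.8.

181.80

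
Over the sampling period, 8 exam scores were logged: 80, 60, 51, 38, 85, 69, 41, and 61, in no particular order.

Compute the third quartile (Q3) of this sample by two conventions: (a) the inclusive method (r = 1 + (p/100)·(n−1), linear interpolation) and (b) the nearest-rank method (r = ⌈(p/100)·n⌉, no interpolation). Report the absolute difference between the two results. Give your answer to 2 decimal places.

2.75

Sorted: 38, 41, 51, 60, 61, 69, 80, 85.
n = 8.
(a) r = 6.25; between ranks 6 (69) and 7 (80): 71.75.
(b) the nearest-rank method: rank 6 → 69.
|71.75 − 69| = 2.75.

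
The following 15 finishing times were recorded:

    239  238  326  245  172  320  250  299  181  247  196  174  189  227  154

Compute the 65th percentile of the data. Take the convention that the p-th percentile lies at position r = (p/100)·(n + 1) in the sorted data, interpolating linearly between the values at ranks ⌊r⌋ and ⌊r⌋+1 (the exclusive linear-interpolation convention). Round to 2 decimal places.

245.80

Sorted: 154, 172, 174, 181, 189, 196, 227, 238, 239, 245, 247, 250, 299, 320, 326.
n = 15.
r = (65/100)·(15 + 1) = 10.4.
Rank 10 is 245 and rank 11 is 247.
Interpolate: 245 + 0.4·(247 − 245) = 245 + 0.4·2 = 245.8.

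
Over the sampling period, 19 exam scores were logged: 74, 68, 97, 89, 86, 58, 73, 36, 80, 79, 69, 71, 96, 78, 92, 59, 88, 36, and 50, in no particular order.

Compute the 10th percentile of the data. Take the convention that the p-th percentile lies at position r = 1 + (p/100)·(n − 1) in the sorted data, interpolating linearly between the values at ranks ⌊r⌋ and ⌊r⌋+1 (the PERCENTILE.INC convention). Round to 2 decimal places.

47.20

Sorted: 36, 36, 50, 58, 59, 68, 69, 71, 73, 74, 78, 79, 80, 86, 88, 89, 92, 96, 97.
n = 19.
r = 1 + (10/100)·(19 − 1) = 1 + 1.8 = 2.8.
Rank 2 is 36 and rank 3 is 50.
Interpolate: 36 + 0.8·(50 − 36) = 36 + 0.8·14 = 47.2.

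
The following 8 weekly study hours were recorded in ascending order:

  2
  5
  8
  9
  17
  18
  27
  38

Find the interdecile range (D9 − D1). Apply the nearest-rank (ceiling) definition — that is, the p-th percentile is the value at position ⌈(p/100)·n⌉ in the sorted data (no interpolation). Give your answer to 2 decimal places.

36.00

n = 8.
P10: rank ⌈10/100·8⌉ = 1 → 2.
P90: rank ⌈90/100·8⌉ = 8 → 38.
Difference: 38 − 2 = 36.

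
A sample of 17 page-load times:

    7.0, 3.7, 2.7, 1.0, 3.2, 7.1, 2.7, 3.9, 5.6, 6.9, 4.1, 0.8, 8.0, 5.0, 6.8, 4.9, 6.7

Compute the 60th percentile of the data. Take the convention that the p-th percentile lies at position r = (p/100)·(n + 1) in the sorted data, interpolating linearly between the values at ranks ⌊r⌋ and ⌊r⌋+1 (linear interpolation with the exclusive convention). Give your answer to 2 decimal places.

5.48

Sorted: 0.8, 1.0, 2.7, 2.7, 3.2, 3.7, 3.9, 4.1, 4.9, 5.0, 5.6, 6.7, 6.8, 6.9, 7.0, 7.1, 8.0.
n = 17.
r = (60/100)·(17 + 1) = 10.8.
Rank 10 is 5.0 and rank 11 is 5.6.
Interpolate: 5.0 + 0.8·(5.6 − 5.0) = 5.0 + 0.8·0.6 = 5.48.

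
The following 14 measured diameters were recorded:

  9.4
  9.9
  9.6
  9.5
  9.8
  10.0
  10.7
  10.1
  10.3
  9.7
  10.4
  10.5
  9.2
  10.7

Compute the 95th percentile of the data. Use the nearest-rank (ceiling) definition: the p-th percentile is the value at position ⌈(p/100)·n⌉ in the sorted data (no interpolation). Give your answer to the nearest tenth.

Sorted: 9.2, 9.4, 9.5, 9.6, 9.7, 9.8, 9.9, 10.0, 10.1, 10.3, 10.4, 10.5, 10.7, 10.7.
n = 14.
Position = ⌈95/100 · 14⌉ = ⌈13.3⌉ = 14.
The value at rank 14 is 10.7.

10.7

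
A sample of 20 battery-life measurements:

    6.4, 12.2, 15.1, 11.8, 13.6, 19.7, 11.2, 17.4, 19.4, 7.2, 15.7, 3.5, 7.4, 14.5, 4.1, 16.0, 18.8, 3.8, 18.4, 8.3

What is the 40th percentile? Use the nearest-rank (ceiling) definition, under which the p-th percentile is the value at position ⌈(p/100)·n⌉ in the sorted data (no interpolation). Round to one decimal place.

Sorted: 3.5, 3.8, 4.1, 6.4, 7.2, 7.4, 8.3, 11.2, 11.8, 12.2, 13.6, 14.5, 15.1, 15.7, 16.0, 17.4, 18.4, 18.8, 19.4, 19.7.
n = 20.
Position = ⌈40/100 · 20⌉ = ⌈8⌉ = 8.
The value at rank 8 is 11.2.

11.2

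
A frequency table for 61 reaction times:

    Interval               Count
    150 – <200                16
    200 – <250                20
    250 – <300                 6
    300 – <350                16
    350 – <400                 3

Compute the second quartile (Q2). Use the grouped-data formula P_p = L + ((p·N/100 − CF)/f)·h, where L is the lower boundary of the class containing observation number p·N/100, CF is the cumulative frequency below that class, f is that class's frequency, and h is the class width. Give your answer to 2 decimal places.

236.25

N = 61; target position k = 50/100 · 61 = 30.5.
Cumulative frequencies: 16, 36, 42, 58, 61.
Observation 30.5 falls in the class 200 – <250.
L = 200, CF = 16, f = 20, h = 50.
P50 = 200 + ((30.5 − 16)/20)·50 = 200 + 36.25 = 236.25.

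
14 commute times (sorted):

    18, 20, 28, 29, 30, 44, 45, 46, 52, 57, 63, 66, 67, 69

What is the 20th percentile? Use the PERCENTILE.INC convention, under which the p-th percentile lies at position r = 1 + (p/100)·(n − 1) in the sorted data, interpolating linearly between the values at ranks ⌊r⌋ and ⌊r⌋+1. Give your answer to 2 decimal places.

28.60

n = 14.
r = 1 + (20/100)·(14 − 1) = 1 + 2.6 = 3.6.
Rank 3 is 28 and rank 4 is 29.
Interpolate: 28 + 0.6·(29 − 28) = 28 + 0.6·1 = 28.6.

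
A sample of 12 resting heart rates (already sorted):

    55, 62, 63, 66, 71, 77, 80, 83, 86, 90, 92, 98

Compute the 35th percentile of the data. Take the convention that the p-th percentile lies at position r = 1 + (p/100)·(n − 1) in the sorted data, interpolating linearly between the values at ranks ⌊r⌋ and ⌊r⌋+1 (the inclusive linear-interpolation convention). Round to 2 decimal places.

n = 12.
r = 1 + (35/100)·(12 − 1) = 1 + 3.85 = 4.85.
Rank 4 is 66 and rank 5 is 71.
Interpolate: 66 + 0.85·(71 − 66) = 66 + 0.85·5 = 70.25.

70.25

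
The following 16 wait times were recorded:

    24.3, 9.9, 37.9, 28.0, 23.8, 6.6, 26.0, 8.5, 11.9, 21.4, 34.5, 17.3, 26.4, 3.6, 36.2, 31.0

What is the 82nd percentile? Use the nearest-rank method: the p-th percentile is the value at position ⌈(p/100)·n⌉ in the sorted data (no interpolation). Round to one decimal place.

34.5

Sorted: 3.6, 6.6, 8.5, 9.9, 11.9, 17.3, 21.4, 23.8, 24.3, 26.0, 26.4, 28.0, 31.0, 34.5, 36.2, 37.9.
n = 16.
Position = ⌈82/100 · 16⌉ = ⌈13.12⌉ = 14.
The value at rank 14 is 34.5.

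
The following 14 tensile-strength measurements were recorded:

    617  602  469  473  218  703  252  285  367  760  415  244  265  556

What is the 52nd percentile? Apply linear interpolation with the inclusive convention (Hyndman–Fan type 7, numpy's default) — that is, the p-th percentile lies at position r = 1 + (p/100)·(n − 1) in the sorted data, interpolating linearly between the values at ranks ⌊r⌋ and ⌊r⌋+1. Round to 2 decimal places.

456.04

Sorted: 218, 244, 252, 265, 285, 367, 415, 469, 473, 556, 602, 617, 703, 760.
n = 14.
r = 1 + (52/100)·(14 − 1) = 1 + 6.76 = 7.76.
Rank 7 is 415 and rank 8 is 469.
Interpolate: 415 + 0.76·(469 − 415) = 415 + 0.76·54 = 456.04.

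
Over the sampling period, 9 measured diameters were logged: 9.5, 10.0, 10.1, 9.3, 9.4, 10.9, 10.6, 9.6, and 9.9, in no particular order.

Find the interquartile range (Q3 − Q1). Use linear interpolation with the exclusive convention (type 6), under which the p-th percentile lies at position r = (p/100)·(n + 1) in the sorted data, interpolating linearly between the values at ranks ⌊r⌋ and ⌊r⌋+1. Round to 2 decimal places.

Sorted: 9.3, 9.4, 9.5, 9.6, 9.9, 10.0, 10.1, 10.6, 10.9.
n = 9.
P25: r = 2.5; ranks 2–3 are 9.4, 9.5; interpolating gives 9.45.
P75: r = 7.5; ranks 7–8 are 10.1, 10.6; interpolating gives 10.35.
Difference: 10.35 − 9.45 = 0.9.

0.90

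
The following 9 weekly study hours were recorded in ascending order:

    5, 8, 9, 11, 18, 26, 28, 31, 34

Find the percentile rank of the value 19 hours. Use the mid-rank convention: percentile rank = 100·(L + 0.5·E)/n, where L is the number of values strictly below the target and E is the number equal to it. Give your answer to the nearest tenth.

55.6

Count below 19: L = 5; count equal: E = 0; n = 9.
Percentile rank = 100·(5 + 0.5·0)/9 = 100·5/9 = 55.56.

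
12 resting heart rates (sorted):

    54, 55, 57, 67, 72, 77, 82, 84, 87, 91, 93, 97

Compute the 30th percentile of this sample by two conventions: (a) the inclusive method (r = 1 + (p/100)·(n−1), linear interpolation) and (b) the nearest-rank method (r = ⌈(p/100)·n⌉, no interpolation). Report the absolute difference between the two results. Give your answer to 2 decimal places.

n = 12.
(a) r = 4.3; between ranks 4 (67) and 5 (72): 68.5.
(b) the nearest-rank method: rank 4 → 67.
|68.5 − 67| = 1.5.

1.50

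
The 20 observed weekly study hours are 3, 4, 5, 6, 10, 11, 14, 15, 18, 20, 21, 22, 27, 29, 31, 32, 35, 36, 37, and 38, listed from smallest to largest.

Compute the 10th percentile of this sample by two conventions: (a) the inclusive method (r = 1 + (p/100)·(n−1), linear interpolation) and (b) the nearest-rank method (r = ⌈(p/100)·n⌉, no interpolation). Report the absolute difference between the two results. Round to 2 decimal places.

n = 20.
(a) r = 2.9; between ranks 2 (4) and 3 (5): 4.9.
(b) the nearest-rank method: rank 2 → 4.
|4.9 − 4| = 0.9.

0.90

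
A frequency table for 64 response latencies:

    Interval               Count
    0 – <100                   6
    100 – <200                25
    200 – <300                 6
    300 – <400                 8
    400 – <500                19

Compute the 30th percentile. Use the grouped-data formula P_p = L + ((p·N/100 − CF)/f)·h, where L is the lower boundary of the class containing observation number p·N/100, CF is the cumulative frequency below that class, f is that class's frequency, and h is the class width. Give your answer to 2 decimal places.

N = 64; target position k = 30/100 · 64 = 19.2.
Cumulative frequencies: 6, 31, 37, 45, 64.
Observation 19.2 falls in the class 100 – <200.
L = 100, CF = 6, f = 25, h = 100.
P30 = 100 + ((19.2 − 6)/25)·100 = 100 + 52.8 = 152.8.

152.80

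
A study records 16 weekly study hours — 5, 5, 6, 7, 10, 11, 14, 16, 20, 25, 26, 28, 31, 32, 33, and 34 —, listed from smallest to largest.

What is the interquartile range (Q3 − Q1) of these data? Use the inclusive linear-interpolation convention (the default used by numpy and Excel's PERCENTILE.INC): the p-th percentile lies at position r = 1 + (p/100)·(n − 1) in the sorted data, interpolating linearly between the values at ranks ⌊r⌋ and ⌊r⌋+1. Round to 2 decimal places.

n = 16.
P25: r = 4.75; ranks 4–5 are 7, 10; interpolating gives 9.25.
P75: r = 12.25; ranks 12–13 are 28, 31; interpolating gives 28.75.
Difference: 28.75 − 9.25 = 19.5.

19.50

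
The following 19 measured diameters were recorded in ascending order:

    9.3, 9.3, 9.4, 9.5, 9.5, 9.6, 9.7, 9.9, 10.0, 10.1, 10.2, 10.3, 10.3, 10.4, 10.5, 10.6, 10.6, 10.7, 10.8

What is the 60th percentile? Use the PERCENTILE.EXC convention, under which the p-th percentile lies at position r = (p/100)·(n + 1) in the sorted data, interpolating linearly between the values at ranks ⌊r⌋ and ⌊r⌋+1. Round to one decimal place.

n = 19.
r = (60/100)·(19 + 1) = 12.
r is an integer, so P60 is the value at rank 12: 10.3.

10.3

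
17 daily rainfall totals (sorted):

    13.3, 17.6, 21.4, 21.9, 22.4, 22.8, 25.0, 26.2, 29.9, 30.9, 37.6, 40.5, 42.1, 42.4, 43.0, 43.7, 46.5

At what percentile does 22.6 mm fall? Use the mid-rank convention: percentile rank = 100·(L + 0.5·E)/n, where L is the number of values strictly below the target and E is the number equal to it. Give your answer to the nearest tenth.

Count below 22.6: L = 5; count equal: E = 0; n = 17.
Percentile rank = 100·(5 + 0.5·0)/17 = 100·5/17 = 29.41.

29.4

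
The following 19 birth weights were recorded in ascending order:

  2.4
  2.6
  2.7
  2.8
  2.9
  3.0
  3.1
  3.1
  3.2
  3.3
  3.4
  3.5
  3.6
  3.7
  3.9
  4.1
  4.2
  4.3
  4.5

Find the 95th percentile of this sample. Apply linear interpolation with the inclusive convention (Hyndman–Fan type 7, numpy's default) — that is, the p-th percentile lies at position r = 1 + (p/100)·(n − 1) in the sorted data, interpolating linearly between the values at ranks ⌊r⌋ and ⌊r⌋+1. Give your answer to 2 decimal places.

n = 19.
r = 1 + (95/100)·(19 − 1) = 1 + 17.1 = 18.1.
Rank 18 is 4.3 and rank 19 is 4.5.
Interpolate: 4.3 + 0.1·(4.5 − 4.3) = 4.3 + 0.1·0.2 = 4.32.

4.32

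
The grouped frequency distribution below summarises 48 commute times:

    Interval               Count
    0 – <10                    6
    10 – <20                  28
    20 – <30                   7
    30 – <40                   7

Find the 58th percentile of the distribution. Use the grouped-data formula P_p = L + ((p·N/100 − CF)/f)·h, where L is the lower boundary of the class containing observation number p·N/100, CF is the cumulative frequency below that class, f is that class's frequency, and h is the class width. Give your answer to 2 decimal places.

17.80

N = 48; target position k = 58/100 · 48 = 27.84.
Cumulative frequencies: 6, 34, 41, 48.
Observation 27.84 falls in the class 10 – <20.
L = 10, CF = 6, f = 28, h = 10.
P58 = 10 + ((27.84 − 6)/28)·10 = 10 + 7.8 = 17.8.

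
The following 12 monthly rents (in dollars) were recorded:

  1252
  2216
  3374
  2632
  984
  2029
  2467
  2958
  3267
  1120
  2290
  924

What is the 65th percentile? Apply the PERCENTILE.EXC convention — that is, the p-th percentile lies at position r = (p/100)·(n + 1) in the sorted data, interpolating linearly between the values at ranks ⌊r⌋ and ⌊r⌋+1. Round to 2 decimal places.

Sorted: 924, 984, 1120, 1252, 2029, 2216, 2290, 2467, 2632, 2958, 3267, 3374.
n = 12.
r = (65/100)·(12 + 1) = 8.45.
Rank 8 is 2467 and rank 9 is 2632.
Interpolate: 2467 + 0.45·(2632 − 2467) = 2467 + 0.45·165 = 2541.25.

2541.25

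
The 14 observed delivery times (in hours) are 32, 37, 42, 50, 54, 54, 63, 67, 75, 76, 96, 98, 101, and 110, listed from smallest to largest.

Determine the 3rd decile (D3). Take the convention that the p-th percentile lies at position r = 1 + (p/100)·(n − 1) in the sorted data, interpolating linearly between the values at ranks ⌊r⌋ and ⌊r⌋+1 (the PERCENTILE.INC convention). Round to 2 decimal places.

n = 14.
r = 1 + (30/100)·(14 − 1) = 1 + 3.9 = 4.9.
Rank 4 is 50 and rank 5 is 54.
Interpolate: 50 + 0.9·(54 − 50) = 50 + 0.9·4 = 53.6.

53.60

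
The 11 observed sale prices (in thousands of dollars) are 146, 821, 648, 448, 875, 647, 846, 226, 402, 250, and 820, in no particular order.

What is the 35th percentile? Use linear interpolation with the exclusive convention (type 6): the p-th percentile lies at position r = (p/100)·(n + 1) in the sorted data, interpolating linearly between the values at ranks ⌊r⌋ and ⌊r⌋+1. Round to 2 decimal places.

Sorted: 146, 226, 250, 402, 448, 647, 648, 820, 821, 846, 875.
n = 11.
r = (35/100)·(11 + 1) = 4.2.
Rank 4 is 402 and rank 5 is 448.
Interpolate: 402 + 0.2·(448 − 402) = 402 + 0.2·46 = 411.2.

411.20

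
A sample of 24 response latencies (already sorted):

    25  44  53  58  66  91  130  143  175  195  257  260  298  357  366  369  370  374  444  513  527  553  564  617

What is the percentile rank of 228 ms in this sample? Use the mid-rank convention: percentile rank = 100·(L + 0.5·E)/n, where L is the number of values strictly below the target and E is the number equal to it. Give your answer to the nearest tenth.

41.7

Count below 228: L = 10; count equal: E = 0; n = 24.
Percentile rank = 100·(10 + 0.5·0)/24 = 100·10/24 = 41.67.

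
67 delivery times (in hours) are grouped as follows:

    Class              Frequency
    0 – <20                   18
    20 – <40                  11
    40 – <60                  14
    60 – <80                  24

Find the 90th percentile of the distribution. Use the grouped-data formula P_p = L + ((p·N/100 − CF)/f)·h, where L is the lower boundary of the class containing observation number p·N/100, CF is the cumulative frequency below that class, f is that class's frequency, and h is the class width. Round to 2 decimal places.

N = 67; target position k = 90/100 · 67 = 60.3.
Cumulative frequencies: 18, 29, 43, 67.
Observation 60.3 falls in the class 60 – <80.
L = 60, CF = 43, f = 24, h = 20.
P90 = 60 + ((60.3 − 43)/24)·20 = 60 + 14.4167 = 74.4167.

74.42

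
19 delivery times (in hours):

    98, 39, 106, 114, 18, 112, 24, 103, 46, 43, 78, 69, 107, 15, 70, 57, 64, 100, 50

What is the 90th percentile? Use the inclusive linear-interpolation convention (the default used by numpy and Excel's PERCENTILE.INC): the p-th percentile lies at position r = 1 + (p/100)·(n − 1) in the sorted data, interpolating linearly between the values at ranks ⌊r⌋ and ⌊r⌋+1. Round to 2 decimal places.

108.00

Sorted: 15, 18, 24, 39, 43, 46, 50, 57, 64, 69, 70, 78, 98, 100, 103, 106, 107, 112, 114.
n = 19.
r = 1 + (90/100)·(19 − 1) = 1 + 16.2 = 17.2.
Rank 17 is 107 and rank 18 is 112.
Interpolate: 107 + 0.2·(112 − 107) = 107 + 0.2·5 = 108.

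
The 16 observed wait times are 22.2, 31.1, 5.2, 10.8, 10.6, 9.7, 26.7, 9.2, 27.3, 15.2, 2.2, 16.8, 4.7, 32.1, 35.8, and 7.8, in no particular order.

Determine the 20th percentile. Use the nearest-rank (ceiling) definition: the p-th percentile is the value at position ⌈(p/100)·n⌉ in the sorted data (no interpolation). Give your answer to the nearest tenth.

7.8

Sorted: 2.2, 4.7, 5.2, 7.8, 9.2, 9.7, 10.6, 10.8, 15.2, 16.8, 22.2, 26.7, 27.3, 31.1, 32.1, 35.8.
n = 16.
Position = ⌈20/100 · 16⌉ = ⌈3.2⌉ = 4.
The value at rank 4 is 7.8.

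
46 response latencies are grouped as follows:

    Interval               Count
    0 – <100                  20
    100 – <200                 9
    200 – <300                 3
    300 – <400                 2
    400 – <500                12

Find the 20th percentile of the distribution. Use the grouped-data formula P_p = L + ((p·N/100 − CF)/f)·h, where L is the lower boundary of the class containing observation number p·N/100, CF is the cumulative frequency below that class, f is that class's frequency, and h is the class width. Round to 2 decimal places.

46.00

N = 46; target position k = 20/100 · 46 = 9.2.
Cumulative frequencies: 20, 29, 32, 34, 46.
Observation 9.2 falls in the class 0 – <100.
L = 0, CF = 0, f = 20, h = 100.
P20 = 0 + ((9.2 − 0)/20)·100 = 0 + 46 = 46.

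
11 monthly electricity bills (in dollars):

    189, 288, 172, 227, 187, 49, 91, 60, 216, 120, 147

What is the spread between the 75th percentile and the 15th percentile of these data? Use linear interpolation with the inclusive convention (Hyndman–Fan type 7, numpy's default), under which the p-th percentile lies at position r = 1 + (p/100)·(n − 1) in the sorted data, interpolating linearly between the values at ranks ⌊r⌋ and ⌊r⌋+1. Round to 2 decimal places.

Sorted: 49, 60, 91, 120, 147, 172, 187, 189, 216, 227, 288.
n = 11.
P15: r = 2.5; ranks 2–3 are 60, 91; interpolating gives 75.5.
P75: r = 8.5; ranks 8–9 are 189, 216; interpolating gives 202.5.
Difference: 202.5 − 75.5 = 127.

127.00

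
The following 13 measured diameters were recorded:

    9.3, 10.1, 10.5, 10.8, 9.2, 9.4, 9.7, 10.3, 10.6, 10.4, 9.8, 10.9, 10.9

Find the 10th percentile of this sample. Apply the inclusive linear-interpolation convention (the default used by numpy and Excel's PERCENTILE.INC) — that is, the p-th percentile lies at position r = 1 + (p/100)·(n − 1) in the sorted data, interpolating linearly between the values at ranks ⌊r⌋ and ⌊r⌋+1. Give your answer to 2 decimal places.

9.32

Sorted: 9.2, 9.3, 9.4, 9.7, 9.8, 10.1, 10.3, 10.4, 10.5, 10.6, 10.8, 10.9, 10.9.
n = 13.
r = 1 + (10/100)·(13 − 1) = 1 + 1.2 = 2.2.
Rank 2 is 9.3 and rank 3 is 9.4.
Interpolate: 9.3 + 0.2·(9.4 − 9.3) = 9.3 + 0.2·0.1 = 9.32.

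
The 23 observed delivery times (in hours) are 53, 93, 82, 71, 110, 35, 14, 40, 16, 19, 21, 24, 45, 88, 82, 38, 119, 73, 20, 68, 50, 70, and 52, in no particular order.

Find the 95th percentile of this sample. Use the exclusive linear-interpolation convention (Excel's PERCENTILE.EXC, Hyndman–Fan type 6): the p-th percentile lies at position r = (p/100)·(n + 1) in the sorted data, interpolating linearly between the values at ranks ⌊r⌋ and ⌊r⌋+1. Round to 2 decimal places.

117.20

Sorted: 14, 16, 19, 20, 21, 24, 35, 38, 40, 45, 50, 52, 53, 68, 70, 71, 73, 82, 82, 88, 93, 110, 119.
n = 23.
r = (95/100)·(23 + 1) = 22.8.
Rank 22 is 110 and rank 23 is 119.
Interpolate: 110 + 0.8·(119 − 110) = 110 + 0.8·9 = 117.2.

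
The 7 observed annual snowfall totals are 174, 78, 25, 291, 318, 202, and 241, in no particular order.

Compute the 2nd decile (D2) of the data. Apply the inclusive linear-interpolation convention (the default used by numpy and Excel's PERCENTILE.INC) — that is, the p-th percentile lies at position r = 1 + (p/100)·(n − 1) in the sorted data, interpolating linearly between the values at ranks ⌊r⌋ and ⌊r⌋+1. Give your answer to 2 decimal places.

Sorted: 25, 78, 174, 202, 241, 291, 318.
n = 7.
r = 1 + (20/100)·(7 − 1) = 1 + 1.2 = 2.2.
Rank 2 is 78 and rank 3 is 174.
Interpolate: 78 + 0.2·(174 − 78) = 78 + 0.2·96 = 97.2.

97.20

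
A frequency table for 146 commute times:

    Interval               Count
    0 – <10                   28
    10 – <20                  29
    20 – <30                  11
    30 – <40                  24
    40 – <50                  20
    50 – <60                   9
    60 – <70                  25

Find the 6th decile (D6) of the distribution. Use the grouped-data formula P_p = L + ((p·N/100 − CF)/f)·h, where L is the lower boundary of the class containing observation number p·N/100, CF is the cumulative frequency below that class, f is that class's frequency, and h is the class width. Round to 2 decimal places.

N = 146; target position k = 60/100 · 146 = 87.6.
Cumulative frequencies: 28, 57, 68, 92, 112, 121, 146.
Observation 87.6 falls in the class 30 – <40.
L = 30, CF = 68, f = 24, h = 10.
P60 = 30 + ((87.6 − 68)/24)·10 = 30 + 8.16667 = 38.1667.

38.17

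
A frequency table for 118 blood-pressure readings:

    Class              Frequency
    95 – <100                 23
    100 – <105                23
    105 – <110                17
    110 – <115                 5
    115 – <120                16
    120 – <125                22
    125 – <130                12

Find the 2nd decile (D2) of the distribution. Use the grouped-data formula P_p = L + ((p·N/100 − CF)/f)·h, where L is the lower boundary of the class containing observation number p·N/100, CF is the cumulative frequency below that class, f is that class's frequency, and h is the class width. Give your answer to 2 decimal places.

100.13

N = 118; target position k = 20/100 · 118 = 23.6.
Cumulative frequencies: 23, 46, 63, 68, 84, 106, 118.
Observation 23.6 falls in the class 100 – <105.
L = 100, CF = 23, f = 23, h = 5.
P20 = 100 + ((23.6 − 23)/23)·5 = 100 + 0.130435 = 100.13.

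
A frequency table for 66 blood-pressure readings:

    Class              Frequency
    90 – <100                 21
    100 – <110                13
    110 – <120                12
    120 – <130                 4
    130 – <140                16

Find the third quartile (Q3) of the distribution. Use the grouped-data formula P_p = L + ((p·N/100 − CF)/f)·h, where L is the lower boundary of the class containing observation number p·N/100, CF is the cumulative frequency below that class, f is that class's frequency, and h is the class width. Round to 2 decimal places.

N = 66; target position k = 75/100 · 66 = 49.5.
Cumulative frequencies: 21, 34, 46, 50, 66.
Observation 49.5 falls in the class 120 – <130.
L = 120, CF = 46, f = 4, h = 10.
P75 = 120 + ((49.5 − 46)/4)·10 = 120 + 8.75 = 128.75.

128.75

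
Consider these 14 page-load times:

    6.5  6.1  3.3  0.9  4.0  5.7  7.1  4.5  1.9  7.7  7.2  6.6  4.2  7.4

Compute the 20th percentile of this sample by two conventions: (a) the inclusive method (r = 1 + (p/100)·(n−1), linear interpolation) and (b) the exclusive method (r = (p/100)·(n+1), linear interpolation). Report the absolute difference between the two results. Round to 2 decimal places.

Sorted: 0.9, 1.9, 3.3, 4.0, 4.2, 4.5, 5.7, 6.1, 6.5, 6.6, 7.1, 7.2, 7.4, 7.7.
n = 14.
(a) r = 3.6; between ranks 3 (3.3) and 4 (4.0): 3.72.
(b) r = 3 → value at rank 3 = 3.3.
|3.72 − 3.3| = 0.42.

0.42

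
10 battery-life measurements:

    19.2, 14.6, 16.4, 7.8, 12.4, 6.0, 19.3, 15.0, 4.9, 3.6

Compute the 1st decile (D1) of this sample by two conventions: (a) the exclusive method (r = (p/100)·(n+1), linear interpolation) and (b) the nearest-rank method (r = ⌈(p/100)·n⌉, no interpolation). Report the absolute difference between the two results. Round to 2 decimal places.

0.13

Sorted: 3.6, 4.9, 6.0, 7.8, 12.4, 14.6, 15.0, 16.4, 19.2, 19.3.
n = 10.
(a) r = 1.1; between ranks 1 (3.6) and 2 (4.9): 3.73.
(b) the nearest-rank method: rank 1 → 3.6.
|3.73 − 3.6| = 0.13.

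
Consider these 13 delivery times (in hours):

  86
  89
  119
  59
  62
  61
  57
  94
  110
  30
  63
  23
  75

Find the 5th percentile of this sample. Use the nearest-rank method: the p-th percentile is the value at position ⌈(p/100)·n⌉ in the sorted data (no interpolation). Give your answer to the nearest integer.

Sorted: 23, 30, 57, 59, 61, 62, 63, 75, 86, 89, 94, 110, 119.
n = 13.
Position = ⌈5/100 · 13⌉ = ⌈0.65⌉ = 1.
The value at rank 1 is 23.

23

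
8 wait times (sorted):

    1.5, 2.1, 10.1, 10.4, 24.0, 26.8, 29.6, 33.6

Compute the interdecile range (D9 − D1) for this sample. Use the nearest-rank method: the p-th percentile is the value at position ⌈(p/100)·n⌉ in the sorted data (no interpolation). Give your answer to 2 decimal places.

n = 8.
P10: rank ⌈10/100·8⌉ = 1 → 1.5.
P90: rank ⌈90/100·8⌉ = 8 → 33.6.
Difference: 33.6 − 1.5 = 32.1.

32.10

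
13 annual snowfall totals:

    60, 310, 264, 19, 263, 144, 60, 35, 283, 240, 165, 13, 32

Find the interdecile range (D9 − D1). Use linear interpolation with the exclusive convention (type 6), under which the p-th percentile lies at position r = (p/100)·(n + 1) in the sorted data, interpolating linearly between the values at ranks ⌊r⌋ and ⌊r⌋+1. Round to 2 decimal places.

283.80

Sorted: 13, 19, 32, 35, 60, 60, 144, 165, 240, 263, 264, 283, 310.
n = 13.
P10: r = 1.4; ranks 1–2 are 13, 19; interpolating gives 15.4.
P90: r = 12.6; ranks 12–13 are 283, 310; interpolating gives 299.2.
Difference: 299.2 − 15.4 = 283.8.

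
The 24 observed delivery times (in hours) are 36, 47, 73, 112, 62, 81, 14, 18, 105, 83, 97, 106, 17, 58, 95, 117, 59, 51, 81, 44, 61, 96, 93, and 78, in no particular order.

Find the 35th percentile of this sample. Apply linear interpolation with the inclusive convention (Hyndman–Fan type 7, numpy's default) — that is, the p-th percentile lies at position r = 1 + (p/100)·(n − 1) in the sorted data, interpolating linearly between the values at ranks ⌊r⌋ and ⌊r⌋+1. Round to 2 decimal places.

59.10

Sorted: 14, 17, 18, 36, 44, 47, 51, 58, 59, 61, 62, 73, 78, 81, 81, 83, 93, 95, 96, 97, 105, 106, 112, 117.
n = 24.
r = 1 + (35/100)·(24 − 1) = 1 + 8.05 = 9.05.
Rank 9 is 59 and rank 10 is 61.
Interpolate: 59 + 0.05·(61 − 59) = 59 + 0.05·2 = 59.1.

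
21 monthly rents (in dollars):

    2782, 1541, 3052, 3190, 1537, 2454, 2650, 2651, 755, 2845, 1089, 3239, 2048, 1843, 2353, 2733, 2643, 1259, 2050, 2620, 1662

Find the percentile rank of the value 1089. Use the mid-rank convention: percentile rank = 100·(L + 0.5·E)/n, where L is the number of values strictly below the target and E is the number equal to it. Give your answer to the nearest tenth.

7.1

Sorted: 755, 1089, 1259, 1537, 1541, 1662, 1843, 2048, 2050, 2353, 2454, 2620, 2643, 2650, 2651, 2733, 2782, 2845, 3052, 3190, 3239.
Count below 1089: L = 1; count equal: E = 1; n = 21.
Percentile rank = 100·(1 + 0.5·1)/21 = 100·1.5/21 = 7.143.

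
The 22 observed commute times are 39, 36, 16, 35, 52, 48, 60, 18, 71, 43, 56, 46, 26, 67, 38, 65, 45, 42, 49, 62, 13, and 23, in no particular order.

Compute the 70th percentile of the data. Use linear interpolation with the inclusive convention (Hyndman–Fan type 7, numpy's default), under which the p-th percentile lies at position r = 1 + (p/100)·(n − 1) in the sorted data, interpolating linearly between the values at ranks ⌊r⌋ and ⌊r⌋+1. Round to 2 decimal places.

51.10

Sorted: 13, 16, 18, 23, 26, 35, 36, 38, 39, 42, 43, 45, 46, 48, 49, 52, 56, 60, 62, 65, 67, 71.
n = 22.
r = 1 + (70/100)·(22 − 1) = 1 + 14.7 = 15.7.
Rank 15 is 49 and rank 16 is 52.
Interpolate: 49 + 0.7·(52 − 49) = 49 + 0.7·3 = 51.1.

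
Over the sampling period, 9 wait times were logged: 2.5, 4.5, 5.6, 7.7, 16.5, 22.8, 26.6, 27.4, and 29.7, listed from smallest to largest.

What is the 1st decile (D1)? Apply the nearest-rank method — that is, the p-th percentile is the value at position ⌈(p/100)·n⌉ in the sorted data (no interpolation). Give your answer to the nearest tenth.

2.5

n = 9.
Position = ⌈10/100 · 9⌉ = ⌈0.9⌉ = 1.
The value at rank 1 is 2.5.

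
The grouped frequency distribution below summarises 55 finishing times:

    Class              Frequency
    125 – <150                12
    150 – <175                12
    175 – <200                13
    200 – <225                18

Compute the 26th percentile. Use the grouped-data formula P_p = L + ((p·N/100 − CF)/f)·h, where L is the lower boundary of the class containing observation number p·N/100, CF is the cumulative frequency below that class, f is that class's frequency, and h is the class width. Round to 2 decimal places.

154.79

N = 55; target position k = 26/100 · 55 = 14.3.
Cumulative frequencies: 12, 24, 37, 55.
Observation 14.3 falls in the class 150 – <175.
L = 150, CF = 12, f = 12, h = 25.
P26 = 150 + ((14.3 − 12)/12)·25 = 150 + 4.79167 = 154.792.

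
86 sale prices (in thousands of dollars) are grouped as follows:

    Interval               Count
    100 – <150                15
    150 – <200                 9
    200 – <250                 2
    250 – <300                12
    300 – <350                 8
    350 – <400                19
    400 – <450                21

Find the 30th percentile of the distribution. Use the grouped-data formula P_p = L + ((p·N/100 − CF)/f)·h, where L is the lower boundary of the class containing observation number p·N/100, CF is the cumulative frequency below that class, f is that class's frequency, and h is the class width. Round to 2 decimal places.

245.00

N = 86; target position k = 30/100 · 86 = 25.8.
Cumulative frequencies: 15, 24, 26, 38, 46, 65, 86.
Observation 25.8 falls in the class 200 – <250.
L = 200, CF = 24, f = 2, h = 50.
P30 = 200 + ((25.8 − 24)/2)·50 = 200 + 45 = 245.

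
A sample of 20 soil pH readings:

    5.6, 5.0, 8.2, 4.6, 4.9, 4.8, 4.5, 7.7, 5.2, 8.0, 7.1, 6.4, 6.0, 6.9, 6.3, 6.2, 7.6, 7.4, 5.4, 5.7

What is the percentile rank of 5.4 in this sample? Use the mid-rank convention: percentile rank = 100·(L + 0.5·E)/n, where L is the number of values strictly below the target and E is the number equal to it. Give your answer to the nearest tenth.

32.5

Sorted: 4.5, 4.6, 4.8, 4.9, 5.0, 5.2, 5.4, 5.6, 5.7, 6.0, 6.2, 6.3, 6.4, 6.9, 7.1, 7.4, 7.6, 7.7, 8.0, 8.2.
Count below 5.4: L = 6; count equal: E = 1; n = 20.
Percentile rank = 100·(6 + 0.5·1)/20 = 100·6.5/20 = 32.5.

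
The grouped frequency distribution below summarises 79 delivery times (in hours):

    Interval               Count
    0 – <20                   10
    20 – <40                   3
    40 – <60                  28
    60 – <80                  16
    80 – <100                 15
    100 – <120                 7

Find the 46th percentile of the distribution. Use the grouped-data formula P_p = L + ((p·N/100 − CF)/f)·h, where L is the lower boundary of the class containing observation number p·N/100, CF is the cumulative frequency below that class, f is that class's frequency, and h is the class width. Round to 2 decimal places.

N = 79; target position k = 46/100 · 79 = 36.34.
Cumulative frequencies: 10, 13, 41, 57, 72, 79.
Observation 36.34 falls in the class 40 – <60.
L = 40, CF = 13, f = 28, h = 20.
P46 = 40 + ((36.34 − 13)/28)·20 = 40 + 16.6714 = 56.6714.

56.67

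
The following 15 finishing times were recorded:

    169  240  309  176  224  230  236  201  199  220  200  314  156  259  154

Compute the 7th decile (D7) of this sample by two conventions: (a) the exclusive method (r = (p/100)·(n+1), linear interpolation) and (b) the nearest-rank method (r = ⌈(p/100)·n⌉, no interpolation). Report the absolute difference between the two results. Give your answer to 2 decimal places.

Sorted: 154, 156, 169, 176, 199, 200, 201, 220, 224, 230, 236, 240, 259, 309, 314.
n = 15.
(a) r = 11.2; between ranks 11 (236) and 12 (240): 236.8.
(b) the nearest-rank method: rank 11 → 236.
|236.8 − 236| = 0.8.

0.80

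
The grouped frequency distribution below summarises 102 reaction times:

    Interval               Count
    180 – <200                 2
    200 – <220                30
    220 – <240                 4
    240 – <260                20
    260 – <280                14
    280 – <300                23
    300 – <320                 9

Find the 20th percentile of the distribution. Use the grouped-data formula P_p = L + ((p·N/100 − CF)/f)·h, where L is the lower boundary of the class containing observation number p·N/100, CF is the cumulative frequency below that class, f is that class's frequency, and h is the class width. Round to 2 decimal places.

212.27

N = 102; target position k = 20/100 · 102 = 20.4.
Cumulative frequencies: 2, 32, 36, 56, 70, 93, 102.
Observation 20.4 falls in the class 200 – <220.
L = 200, CF = 2, f = 30, h = 20.
P20 = 200 + ((20.4 − 2)/30)·20 = 200 + 12.2667 = 212.267.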